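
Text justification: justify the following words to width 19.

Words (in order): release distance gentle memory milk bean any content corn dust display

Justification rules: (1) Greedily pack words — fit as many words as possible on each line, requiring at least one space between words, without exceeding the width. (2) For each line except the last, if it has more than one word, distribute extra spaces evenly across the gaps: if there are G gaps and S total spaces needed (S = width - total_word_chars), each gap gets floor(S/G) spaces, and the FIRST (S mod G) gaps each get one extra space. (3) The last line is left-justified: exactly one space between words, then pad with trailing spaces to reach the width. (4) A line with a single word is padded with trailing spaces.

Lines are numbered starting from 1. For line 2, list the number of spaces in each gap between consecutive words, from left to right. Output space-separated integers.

Answer: 2 1

Derivation:
Line 1: ['release', 'distance'] (min_width=16, slack=3)
Line 2: ['gentle', 'memory', 'milk'] (min_width=18, slack=1)
Line 3: ['bean', 'any', 'content'] (min_width=16, slack=3)
Line 4: ['corn', 'dust', 'display'] (min_width=17, slack=2)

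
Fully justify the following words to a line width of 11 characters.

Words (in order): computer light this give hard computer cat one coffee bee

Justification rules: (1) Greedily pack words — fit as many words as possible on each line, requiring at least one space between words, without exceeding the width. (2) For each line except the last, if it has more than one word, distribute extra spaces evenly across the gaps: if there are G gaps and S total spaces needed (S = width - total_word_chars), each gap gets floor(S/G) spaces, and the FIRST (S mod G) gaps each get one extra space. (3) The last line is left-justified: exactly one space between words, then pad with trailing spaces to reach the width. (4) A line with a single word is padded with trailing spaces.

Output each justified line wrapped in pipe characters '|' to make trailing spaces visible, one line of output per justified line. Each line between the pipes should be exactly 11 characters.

Line 1: ['computer'] (min_width=8, slack=3)
Line 2: ['light', 'this'] (min_width=10, slack=1)
Line 3: ['give', 'hard'] (min_width=9, slack=2)
Line 4: ['computer'] (min_width=8, slack=3)
Line 5: ['cat', 'one'] (min_width=7, slack=4)
Line 6: ['coffee', 'bee'] (min_width=10, slack=1)

Answer: |computer   |
|light  this|
|give   hard|
|computer   |
|cat     one|
|coffee bee |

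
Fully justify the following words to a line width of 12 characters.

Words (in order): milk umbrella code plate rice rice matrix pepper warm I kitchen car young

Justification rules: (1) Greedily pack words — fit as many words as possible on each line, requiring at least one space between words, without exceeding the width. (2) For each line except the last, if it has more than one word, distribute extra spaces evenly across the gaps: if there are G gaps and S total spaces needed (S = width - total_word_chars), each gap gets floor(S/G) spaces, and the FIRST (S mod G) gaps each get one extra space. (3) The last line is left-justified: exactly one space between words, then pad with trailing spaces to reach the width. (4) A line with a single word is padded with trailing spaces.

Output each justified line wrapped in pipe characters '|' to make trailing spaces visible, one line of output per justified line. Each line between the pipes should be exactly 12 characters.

Answer: |milk        |
|umbrella    |
|code   plate|
|rice    rice|
|matrix      |
|pepper  warm|
|I    kitchen|
|car young   |

Derivation:
Line 1: ['milk'] (min_width=4, slack=8)
Line 2: ['umbrella'] (min_width=8, slack=4)
Line 3: ['code', 'plate'] (min_width=10, slack=2)
Line 4: ['rice', 'rice'] (min_width=9, slack=3)
Line 5: ['matrix'] (min_width=6, slack=6)
Line 6: ['pepper', 'warm'] (min_width=11, slack=1)
Line 7: ['I', 'kitchen'] (min_width=9, slack=3)
Line 8: ['car', 'young'] (min_width=9, slack=3)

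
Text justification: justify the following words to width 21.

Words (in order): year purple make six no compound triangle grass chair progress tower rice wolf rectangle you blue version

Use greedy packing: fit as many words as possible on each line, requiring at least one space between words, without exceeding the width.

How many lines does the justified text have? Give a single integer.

Line 1: ['year', 'purple', 'make', 'six'] (min_width=20, slack=1)
Line 2: ['no', 'compound', 'triangle'] (min_width=20, slack=1)
Line 3: ['grass', 'chair', 'progress'] (min_width=20, slack=1)
Line 4: ['tower', 'rice', 'wolf'] (min_width=15, slack=6)
Line 5: ['rectangle', 'you', 'blue'] (min_width=18, slack=3)
Line 6: ['version'] (min_width=7, slack=14)
Total lines: 6

Answer: 6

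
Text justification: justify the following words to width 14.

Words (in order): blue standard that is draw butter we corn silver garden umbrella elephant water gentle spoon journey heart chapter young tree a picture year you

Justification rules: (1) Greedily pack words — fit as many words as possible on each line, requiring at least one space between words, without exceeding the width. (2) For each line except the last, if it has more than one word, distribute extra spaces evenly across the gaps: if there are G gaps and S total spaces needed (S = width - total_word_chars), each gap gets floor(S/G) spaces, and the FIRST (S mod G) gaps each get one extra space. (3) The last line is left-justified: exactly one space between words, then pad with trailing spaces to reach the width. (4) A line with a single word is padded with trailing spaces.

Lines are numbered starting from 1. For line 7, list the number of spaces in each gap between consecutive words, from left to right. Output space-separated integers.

Answer: 3

Derivation:
Line 1: ['blue', 'standard'] (min_width=13, slack=1)
Line 2: ['that', 'is', 'draw'] (min_width=12, slack=2)
Line 3: ['butter', 'we', 'corn'] (min_width=14, slack=0)
Line 4: ['silver', 'garden'] (min_width=13, slack=1)
Line 5: ['umbrella'] (min_width=8, slack=6)
Line 6: ['elephant', 'water'] (min_width=14, slack=0)
Line 7: ['gentle', 'spoon'] (min_width=12, slack=2)
Line 8: ['journey', 'heart'] (min_width=13, slack=1)
Line 9: ['chapter', 'young'] (min_width=13, slack=1)
Line 10: ['tree', 'a', 'picture'] (min_width=14, slack=0)
Line 11: ['year', 'you'] (min_width=8, slack=6)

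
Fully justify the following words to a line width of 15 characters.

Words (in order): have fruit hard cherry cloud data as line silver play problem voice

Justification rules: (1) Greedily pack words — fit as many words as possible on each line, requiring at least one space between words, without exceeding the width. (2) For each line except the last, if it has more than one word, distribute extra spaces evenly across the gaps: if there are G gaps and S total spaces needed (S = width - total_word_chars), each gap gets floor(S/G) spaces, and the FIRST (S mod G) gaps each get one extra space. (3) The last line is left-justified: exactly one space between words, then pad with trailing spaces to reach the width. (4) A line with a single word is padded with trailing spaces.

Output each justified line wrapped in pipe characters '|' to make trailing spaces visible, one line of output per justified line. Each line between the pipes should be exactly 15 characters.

Line 1: ['have', 'fruit', 'hard'] (min_width=15, slack=0)
Line 2: ['cherry', 'cloud'] (min_width=12, slack=3)
Line 3: ['data', 'as', 'line'] (min_width=12, slack=3)
Line 4: ['silver', 'play'] (min_width=11, slack=4)
Line 5: ['problem', 'voice'] (min_width=13, slack=2)

Answer: |have fruit hard|
|cherry    cloud|
|data   as  line|
|silver     play|
|problem voice  |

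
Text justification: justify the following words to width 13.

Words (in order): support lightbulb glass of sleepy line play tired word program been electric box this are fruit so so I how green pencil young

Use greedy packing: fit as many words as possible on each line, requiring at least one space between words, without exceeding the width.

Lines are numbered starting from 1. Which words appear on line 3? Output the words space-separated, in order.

Line 1: ['support'] (min_width=7, slack=6)
Line 2: ['lightbulb'] (min_width=9, slack=4)
Line 3: ['glass', 'of'] (min_width=8, slack=5)
Line 4: ['sleepy', 'line'] (min_width=11, slack=2)
Line 5: ['play', 'tired'] (min_width=10, slack=3)
Line 6: ['word', 'program'] (min_width=12, slack=1)
Line 7: ['been', 'electric'] (min_width=13, slack=0)
Line 8: ['box', 'this', 'are'] (min_width=12, slack=1)
Line 9: ['fruit', 'so', 'so', 'I'] (min_width=13, slack=0)
Line 10: ['how', 'green'] (min_width=9, slack=4)
Line 11: ['pencil', 'young'] (min_width=12, slack=1)

Answer: glass of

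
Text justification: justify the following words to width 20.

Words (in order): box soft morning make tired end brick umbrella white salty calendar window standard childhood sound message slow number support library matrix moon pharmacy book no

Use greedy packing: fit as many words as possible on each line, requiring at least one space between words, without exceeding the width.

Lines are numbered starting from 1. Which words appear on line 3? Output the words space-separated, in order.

Answer: umbrella white salty

Derivation:
Line 1: ['box', 'soft', 'morning'] (min_width=16, slack=4)
Line 2: ['make', 'tired', 'end', 'brick'] (min_width=20, slack=0)
Line 3: ['umbrella', 'white', 'salty'] (min_width=20, slack=0)
Line 4: ['calendar', 'window'] (min_width=15, slack=5)
Line 5: ['standard', 'childhood'] (min_width=18, slack=2)
Line 6: ['sound', 'message', 'slow'] (min_width=18, slack=2)
Line 7: ['number', 'support'] (min_width=14, slack=6)
Line 8: ['library', 'matrix', 'moon'] (min_width=19, slack=1)
Line 9: ['pharmacy', 'book', 'no'] (min_width=16, slack=4)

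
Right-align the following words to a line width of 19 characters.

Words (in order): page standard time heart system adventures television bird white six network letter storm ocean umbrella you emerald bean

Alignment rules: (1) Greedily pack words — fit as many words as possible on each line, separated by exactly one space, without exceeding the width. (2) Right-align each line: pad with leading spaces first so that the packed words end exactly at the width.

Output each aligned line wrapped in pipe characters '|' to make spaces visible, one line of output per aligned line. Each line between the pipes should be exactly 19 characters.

Line 1: ['page', 'standard', 'time'] (min_width=18, slack=1)
Line 2: ['heart', 'system'] (min_width=12, slack=7)
Line 3: ['adventures'] (min_width=10, slack=9)
Line 4: ['television', 'bird'] (min_width=15, slack=4)
Line 5: ['white', 'six', 'network'] (min_width=17, slack=2)
Line 6: ['letter', 'storm', 'ocean'] (min_width=18, slack=1)
Line 7: ['umbrella', 'you'] (min_width=12, slack=7)
Line 8: ['emerald', 'bean'] (min_width=12, slack=7)

Answer: | page standard time|
|       heart system|
|         adventures|
|    television bird|
|  white six network|
| letter storm ocean|
|       umbrella you|
|       emerald bean|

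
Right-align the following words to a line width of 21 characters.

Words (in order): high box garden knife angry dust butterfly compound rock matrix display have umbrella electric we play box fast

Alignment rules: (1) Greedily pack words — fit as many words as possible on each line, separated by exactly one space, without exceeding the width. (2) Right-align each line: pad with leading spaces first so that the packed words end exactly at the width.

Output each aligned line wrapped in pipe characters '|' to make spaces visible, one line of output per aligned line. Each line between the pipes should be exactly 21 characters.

Answer: |high box garden knife|
| angry dust butterfly|
| compound rock matrix|
|display have umbrella|
| electric we play box|
|                 fast|

Derivation:
Line 1: ['high', 'box', 'garden', 'knife'] (min_width=21, slack=0)
Line 2: ['angry', 'dust', 'butterfly'] (min_width=20, slack=1)
Line 3: ['compound', 'rock', 'matrix'] (min_width=20, slack=1)
Line 4: ['display', 'have', 'umbrella'] (min_width=21, slack=0)
Line 5: ['electric', 'we', 'play', 'box'] (min_width=20, slack=1)
Line 6: ['fast'] (min_width=4, slack=17)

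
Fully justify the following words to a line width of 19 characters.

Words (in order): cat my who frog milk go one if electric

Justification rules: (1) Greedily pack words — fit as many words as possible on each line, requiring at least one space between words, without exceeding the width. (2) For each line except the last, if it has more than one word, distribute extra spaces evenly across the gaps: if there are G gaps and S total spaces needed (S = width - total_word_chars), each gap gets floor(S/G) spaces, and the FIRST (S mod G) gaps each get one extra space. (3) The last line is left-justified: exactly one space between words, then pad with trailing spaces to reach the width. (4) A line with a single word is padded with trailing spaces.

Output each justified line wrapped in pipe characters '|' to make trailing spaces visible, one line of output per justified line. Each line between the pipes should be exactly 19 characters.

Answer: |cat   my  who  frog|
|milk   go   one  if|
|electric           |

Derivation:
Line 1: ['cat', 'my', 'who', 'frog'] (min_width=15, slack=4)
Line 2: ['milk', 'go', 'one', 'if'] (min_width=14, slack=5)
Line 3: ['electric'] (min_width=8, slack=11)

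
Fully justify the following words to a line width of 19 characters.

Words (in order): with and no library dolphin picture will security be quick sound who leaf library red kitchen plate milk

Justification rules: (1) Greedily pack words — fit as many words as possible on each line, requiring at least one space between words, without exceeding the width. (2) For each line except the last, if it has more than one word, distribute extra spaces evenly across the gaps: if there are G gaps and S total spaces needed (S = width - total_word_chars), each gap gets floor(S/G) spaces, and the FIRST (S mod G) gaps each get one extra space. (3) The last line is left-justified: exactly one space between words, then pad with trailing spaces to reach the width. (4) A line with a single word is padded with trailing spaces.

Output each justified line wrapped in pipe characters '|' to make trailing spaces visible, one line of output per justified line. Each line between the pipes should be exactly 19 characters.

Line 1: ['with', 'and', 'no', 'library'] (min_width=19, slack=0)
Line 2: ['dolphin', 'picture'] (min_width=15, slack=4)
Line 3: ['will', 'security', 'be'] (min_width=16, slack=3)
Line 4: ['quick', 'sound', 'who'] (min_width=15, slack=4)
Line 5: ['leaf', 'library', 'red'] (min_width=16, slack=3)
Line 6: ['kitchen', 'plate', 'milk'] (min_width=18, slack=1)

Answer: |with and no library|
|dolphin     picture|
|will   security  be|
|quick   sound   who|
|leaf   library  red|
|kitchen plate milk |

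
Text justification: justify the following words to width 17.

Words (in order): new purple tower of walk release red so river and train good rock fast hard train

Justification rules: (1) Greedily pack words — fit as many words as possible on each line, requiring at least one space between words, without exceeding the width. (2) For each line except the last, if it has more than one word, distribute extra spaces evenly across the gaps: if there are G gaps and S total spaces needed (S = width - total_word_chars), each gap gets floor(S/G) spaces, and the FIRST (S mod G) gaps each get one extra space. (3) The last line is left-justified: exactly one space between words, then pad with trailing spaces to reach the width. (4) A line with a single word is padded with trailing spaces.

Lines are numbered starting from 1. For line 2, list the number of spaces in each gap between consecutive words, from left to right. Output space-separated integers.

Answer: 2 2

Derivation:
Line 1: ['new', 'purple', 'tower'] (min_width=16, slack=1)
Line 2: ['of', 'walk', 'release'] (min_width=15, slack=2)
Line 3: ['red', 'so', 'river', 'and'] (min_width=16, slack=1)
Line 4: ['train', 'good', 'rock'] (min_width=15, slack=2)
Line 5: ['fast', 'hard', 'train'] (min_width=15, slack=2)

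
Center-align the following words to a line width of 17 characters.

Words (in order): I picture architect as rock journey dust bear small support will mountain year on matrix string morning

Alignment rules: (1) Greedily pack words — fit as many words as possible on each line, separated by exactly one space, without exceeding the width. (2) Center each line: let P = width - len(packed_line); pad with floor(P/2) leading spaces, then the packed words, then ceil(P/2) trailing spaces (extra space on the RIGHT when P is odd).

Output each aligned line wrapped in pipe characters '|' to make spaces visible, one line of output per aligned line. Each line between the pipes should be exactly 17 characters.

Line 1: ['I', 'picture'] (min_width=9, slack=8)
Line 2: ['architect', 'as', 'rock'] (min_width=17, slack=0)
Line 3: ['journey', 'dust', 'bear'] (min_width=17, slack=0)
Line 4: ['small', 'support'] (min_width=13, slack=4)
Line 5: ['will', 'mountain'] (min_width=13, slack=4)
Line 6: ['year', 'on', 'matrix'] (min_width=14, slack=3)
Line 7: ['string', 'morning'] (min_width=14, slack=3)

Answer: |    I picture    |
|architect as rock|
|journey dust bear|
|  small support  |
|  will mountain  |
| year on matrix  |
| string morning  |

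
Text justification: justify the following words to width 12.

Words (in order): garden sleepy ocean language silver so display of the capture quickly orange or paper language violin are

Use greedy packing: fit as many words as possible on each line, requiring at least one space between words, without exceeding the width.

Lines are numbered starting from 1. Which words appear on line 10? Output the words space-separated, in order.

Line 1: ['garden'] (min_width=6, slack=6)
Line 2: ['sleepy', 'ocean'] (min_width=12, slack=0)
Line 3: ['language'] (min_width=8, slack=4)
Line 4: ['silver', 'so'] (min_width=9, slack=3)
Line 5: ['display', 'of'] (min_width=10, slack=2)
Line 6: ['the', 'capture'] (min_width=11, slack=1)
Line 7: ['quickly'] (min_width=7, slack=5)
Line 8: ['orange', 'or'] (min_width=9, slack=3)
Line 9: ['paper'] (min_width=5, slack=7)
Line 10: ['language'] (min_width=8, slack=4)
Line 11: ['violin', 'are'] (min_width=10, slack=2)

Answer: language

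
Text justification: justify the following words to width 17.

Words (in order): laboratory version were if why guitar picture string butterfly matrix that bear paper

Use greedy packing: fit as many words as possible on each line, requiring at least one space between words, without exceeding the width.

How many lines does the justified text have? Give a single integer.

Answer: 6

Derivation:
Line 1: ['laboratory'] (min_width=10, slack=7)
Line 2: ['version', 'were', 'if'] (min_width=15, slack=2)
Line 3: ['why', 'guitar'] (min_width=10, slack=7)
Line 4: ['picture', 'string'] (min_width=14, slack=3)
Line 5: ['butterfly', 'matrix'] (min_width=16, slack=1)
Line 6: ['that', 'bear', 'paper'] (min_width=15, slack=2)
Total lines: 6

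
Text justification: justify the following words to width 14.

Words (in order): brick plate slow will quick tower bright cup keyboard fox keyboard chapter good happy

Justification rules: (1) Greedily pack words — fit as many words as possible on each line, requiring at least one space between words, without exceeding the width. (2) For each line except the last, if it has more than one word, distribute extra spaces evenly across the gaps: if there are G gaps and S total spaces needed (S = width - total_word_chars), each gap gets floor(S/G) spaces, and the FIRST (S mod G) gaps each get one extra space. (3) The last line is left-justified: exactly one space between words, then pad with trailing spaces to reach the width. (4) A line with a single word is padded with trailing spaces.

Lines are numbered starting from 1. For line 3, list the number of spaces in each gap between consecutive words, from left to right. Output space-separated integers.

Line 1: ['brick', 'plate'] (min_width=11, slack=3)
Line 2: ['slow', 'will'] (min_width=9, slack=5)
Line 3: ['quick', 'tower'] (min_width=11, slack=3)
Line 4: ['bright', 'cup'] (min_width=10, slack=4)
Line 5: ['keyboard', 'fox'] (min_width=12, slack=2)
Line 6: ['keyboard'] (min_width=8, slack=6)
Line 7: ['chapter', 'good'] (min_width=12, slack=2)
Line 8: ['happy'] (min_width=5, slack=9)

Answer: 4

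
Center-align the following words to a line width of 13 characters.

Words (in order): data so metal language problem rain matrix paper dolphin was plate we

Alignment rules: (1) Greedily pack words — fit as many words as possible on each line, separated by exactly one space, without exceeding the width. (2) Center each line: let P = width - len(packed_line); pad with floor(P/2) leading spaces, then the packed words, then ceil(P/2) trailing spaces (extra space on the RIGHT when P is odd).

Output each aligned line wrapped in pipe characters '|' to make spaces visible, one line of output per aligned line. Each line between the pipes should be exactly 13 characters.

Line 1: ['data', 'so', 'metal'] (min_width=13, slack=0)
Line 2: ['language'] (min_width=8, slack=5)
Line 3: ['problem', 'rain'] (min_width=12, slack=1)
Line 4: ['matrix', 'paper'] (min_width=12, slack=1)
Line 5: ['dolphin', 'was'] (min_width=11, slack=2)
Line 6: ['plate', 'we'] (min_width=8, slack=5)

Answer: |data so metal|
|  language   |
|problem rain |
|matrix paper |
| dolphin was |
|  plate we   |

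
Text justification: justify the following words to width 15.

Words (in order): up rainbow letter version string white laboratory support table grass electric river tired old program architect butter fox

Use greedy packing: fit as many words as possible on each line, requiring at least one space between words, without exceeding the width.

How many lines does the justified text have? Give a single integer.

Line 1: ['up', 'rainbow'] (min_width=10, slack=5)
Line 2: ['letter', 'version'] (min_width=14, slack=1)
Line 3: ['string', 'white'] (min_width=12, slack=3)
Line 4: ['laboratory'] (min_width=10, slack=5)
Line 5: ['support', 'table'] (min_width=13, slack=2)
Line 6: ['grass', 'electric'] (min_width=14, slack=1)
Line 7: ['river', 'tired', 'old'] (min_width=15, slack=0)
Line 8: ['program'] (min_width=7, slack=8)
Line 9: ['architect'] (min_width=9, slack=6)
Line 10: ['butter', 'fox'] (min_width=10, slack=5)
Total lines: 10

Answer: 10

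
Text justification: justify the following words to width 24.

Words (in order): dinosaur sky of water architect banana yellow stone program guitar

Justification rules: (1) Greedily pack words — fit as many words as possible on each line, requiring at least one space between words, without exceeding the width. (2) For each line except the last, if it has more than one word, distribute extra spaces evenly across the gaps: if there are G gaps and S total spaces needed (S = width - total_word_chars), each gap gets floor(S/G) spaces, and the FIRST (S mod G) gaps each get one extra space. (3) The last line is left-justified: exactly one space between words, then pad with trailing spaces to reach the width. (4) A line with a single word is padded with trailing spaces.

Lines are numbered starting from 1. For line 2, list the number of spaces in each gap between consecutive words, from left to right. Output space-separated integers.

Line 1: ['dinosaur', 'sky', 'of', 'water'] (min_width=21, slack=3)
Line 2: ['architect', 'banana', 'yellow'] (min_width=23, slack=1)
Line 3: ['stone', 'program', 'guitar'] (min_width=20, slack=4)

Answer: 2 1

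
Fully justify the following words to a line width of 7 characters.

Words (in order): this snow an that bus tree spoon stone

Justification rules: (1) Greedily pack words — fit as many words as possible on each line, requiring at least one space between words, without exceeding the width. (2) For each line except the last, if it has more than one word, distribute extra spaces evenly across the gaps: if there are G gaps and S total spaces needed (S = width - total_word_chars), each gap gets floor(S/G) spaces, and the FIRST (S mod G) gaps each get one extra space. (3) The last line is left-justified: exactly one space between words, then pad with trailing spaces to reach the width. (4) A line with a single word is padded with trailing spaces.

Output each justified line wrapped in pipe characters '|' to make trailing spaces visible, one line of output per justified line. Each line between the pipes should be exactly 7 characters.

Answer: |this   |
|snow an|
|that   |
|bus    |
|tree   |
|spoon  |
|stone  |

Derivation:
Line 1: ['this'] (min_width=4, slack=3)
Line 2: ['snow', 'an'] (min_width=7, slack=0)
Line 3: ['that'] (min_width=4, slack=3)
Line 4: ['bus'] (min_width=3, slack=4)
Line 5: ['tree'] (min_width=4, slack=3)
Line 6: ['spoon'] (min_width=5, slack=2)
Line 7: ['stone'] (min_width=5, slack=2)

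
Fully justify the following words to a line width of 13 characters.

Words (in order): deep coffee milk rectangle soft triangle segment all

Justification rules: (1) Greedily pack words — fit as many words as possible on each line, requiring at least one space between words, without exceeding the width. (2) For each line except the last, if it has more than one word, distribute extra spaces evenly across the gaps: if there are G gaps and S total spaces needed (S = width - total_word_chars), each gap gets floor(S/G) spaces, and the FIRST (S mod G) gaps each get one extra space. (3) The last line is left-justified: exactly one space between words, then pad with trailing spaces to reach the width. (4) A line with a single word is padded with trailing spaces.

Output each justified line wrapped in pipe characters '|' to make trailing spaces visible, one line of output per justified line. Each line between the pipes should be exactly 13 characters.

Line 1: ['deep', 'coffee'] (min_width=11, slack=2)
Line 2: ['milk'] (min_width=4, slack=9)
Line 3: ['rectangle'] (min_width=9, slack=4)
Line 4: ['soft', 'triangle'] (min_width=13, slack=0)
Line 5: ['segment', 'all'] (min_width=11, slack=2)

Answer: |deep   coffee|
|milk         |
|rectangle    |
|soft triangle|
|segment all  |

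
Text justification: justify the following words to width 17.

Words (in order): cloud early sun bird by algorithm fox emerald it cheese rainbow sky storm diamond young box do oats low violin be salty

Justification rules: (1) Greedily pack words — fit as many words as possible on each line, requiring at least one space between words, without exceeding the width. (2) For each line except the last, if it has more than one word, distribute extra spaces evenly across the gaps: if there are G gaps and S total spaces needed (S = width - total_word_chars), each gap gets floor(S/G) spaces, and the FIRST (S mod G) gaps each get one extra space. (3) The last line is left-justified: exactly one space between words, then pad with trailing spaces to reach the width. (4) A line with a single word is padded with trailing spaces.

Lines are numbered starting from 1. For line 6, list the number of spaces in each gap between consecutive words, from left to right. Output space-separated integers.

Line 1: ['cloud', 'early', 'sun'] (min_width=15, slack=2)
Line 2: ['bird', 'by', 'algorithm'] (min_width=17, slack=0)
Line 3: ['fox', 'emerald', 'it'] (min_width=14, slack=3)
Line 4: ['cheese', 'rainbow'] (min_width=14, slack=3)
Line 5: ['sky', 'storm', 'diamond'] (min_width=17, slack=0)
Line 6: ['young', 'box', 'do', 'oats'] (min_width=17, slack=0)
Line 7: ['low', 'violin', 'be'] (min_width=13, slack=4)
Line 8: ['salty'] (min_width=5, slack=12)

Answer: 1 1 1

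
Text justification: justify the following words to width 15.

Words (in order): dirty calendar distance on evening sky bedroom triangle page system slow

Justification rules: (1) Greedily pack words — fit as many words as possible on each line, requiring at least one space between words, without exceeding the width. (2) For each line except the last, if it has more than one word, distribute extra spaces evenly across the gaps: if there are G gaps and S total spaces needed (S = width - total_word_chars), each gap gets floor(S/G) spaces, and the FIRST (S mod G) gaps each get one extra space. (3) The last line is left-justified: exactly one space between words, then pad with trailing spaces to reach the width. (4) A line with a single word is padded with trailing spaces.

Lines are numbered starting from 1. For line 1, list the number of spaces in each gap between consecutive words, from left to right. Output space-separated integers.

Answer: 2

Derivation:
Line 1: ['dirty', 'calendar'] (min_width=14, slack=1)
Line 2: ['distance', 'on'] (min_width=11, slack=4)
Line 3: ['evening', 'sky'] (min_width=11, slack=4)
Line 4: ['bedroom'] (min_width=7, slack=8)
Line 5: ['triangle', 'page'] (min_width=13, slack=2)
Line 6: ['system', 'slow'] (min_width=11, slack=4)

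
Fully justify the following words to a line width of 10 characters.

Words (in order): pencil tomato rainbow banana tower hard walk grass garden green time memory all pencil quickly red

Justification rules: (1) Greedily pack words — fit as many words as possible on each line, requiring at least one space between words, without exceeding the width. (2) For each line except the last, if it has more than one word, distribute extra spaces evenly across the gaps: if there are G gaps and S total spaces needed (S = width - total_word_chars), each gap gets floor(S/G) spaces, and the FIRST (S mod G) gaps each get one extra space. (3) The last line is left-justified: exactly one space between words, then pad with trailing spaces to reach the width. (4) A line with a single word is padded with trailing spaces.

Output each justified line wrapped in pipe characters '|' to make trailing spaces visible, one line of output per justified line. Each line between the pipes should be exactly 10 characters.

Line 1: ['pencil'] (min_width=6, slack=4)
Line 2: ['tomato'] (min_width=6, slack=4)
Line 3: ['rainbow'] (min_width=7, slack=3)
Line 4: ['banana'] (min_width=6, slack=4)
Line 5: ['tower', 'hard'] (min_width=10, slack=0)
Line 6: ['walk', 'grass'] (min_width=10, slack=0)
Line 7: ['garden'] (min_width=6, slack=4)
Line 8: ['green', 'time'] (min_width=10, slack=0)
Line 9: ['memory', 'all'] (min_width=10, slack=0)
Line 10: ['pencil'] (min_width=6, slack=4)
Line 11: ['quickly'] (min_width=7, slack=3)
Line 12: ['red'] (min_width=3, slack=7)

Answer: |pencil    |
|tomato    |
|rainbow   |
|banana    |
|tower hard|
|walk grass|
|garden    |
|green time|
|memory all|
|pencil    |
|quickly   |
|red       |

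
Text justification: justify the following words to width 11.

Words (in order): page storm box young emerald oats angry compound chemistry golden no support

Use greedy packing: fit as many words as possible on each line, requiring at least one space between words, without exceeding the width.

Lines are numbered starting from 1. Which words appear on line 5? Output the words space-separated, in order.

Answer: compound

Derivation:
Line 1: ['page', 'storm'] (min_width=10, slack=1)
Line 2: ['box', 'young'] (min_width=9, slack=2)
Line 3: ['emerald'] (min_width=7, slack=4)
Line 4: ['oats', 'angry'] (min_width=10, slack=1)
Line 5: ['compound'] (min_width=8, slack=3)
Line 6: ['chemistry'] (min_width=9, slack=2)
Line 7: ['golden', 'no'] (min_width=9, slack=2)
Line 8: ['support'] (min_width=7, slack=4)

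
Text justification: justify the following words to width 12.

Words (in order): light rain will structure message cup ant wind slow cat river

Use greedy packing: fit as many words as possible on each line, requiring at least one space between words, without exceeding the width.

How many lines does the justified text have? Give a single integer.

Answer: 7

Derivation:
Line 1: ['light', 'rain'] (min_width=10, slack=2)
Line 2: ['will'] (min_width=4, slack=8)
Line 3: ['structure'] (min_width=9, slack=3)
Line 4: ['message', 'cup'] (min_width=11, slack=1)
Line 5: ['ant', 'wind'] (min_width=8, slack=4)
Line 6: ['slow', 'cat'] (min_width=8, slack=4)
Line 7: ['river'] (min_width=5, slack=7)
Total lines: 7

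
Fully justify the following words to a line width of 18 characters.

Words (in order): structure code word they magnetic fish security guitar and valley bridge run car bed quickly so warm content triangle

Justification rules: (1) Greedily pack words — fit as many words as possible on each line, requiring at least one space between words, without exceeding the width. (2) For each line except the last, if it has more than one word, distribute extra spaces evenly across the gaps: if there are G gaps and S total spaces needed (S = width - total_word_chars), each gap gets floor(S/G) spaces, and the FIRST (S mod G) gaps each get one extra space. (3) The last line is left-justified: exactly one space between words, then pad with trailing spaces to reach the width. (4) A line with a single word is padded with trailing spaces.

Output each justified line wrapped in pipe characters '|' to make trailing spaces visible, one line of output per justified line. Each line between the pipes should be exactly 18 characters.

Line 1: ['structure', 'code'] (min_width=14, slack=4)
Line 2: ['word', 'they', 'magnetic'] (min_width=18, slack=0)
Line 3: ['fish', 'security'] (min_width=13, slack=5)
Line 4: ['guitar', 'and', 'valley'] (min_width=17, slack=1)
Line 5: ['bridge', 'run', 'car', 'bed'] (min_width=18, slack=0)
Line 6: ['quickly', 'so', 'warm'] (min_width=15, slack=3)
Line 7: ['content', 'triangle'] (min_width=16, slack=2)

Answer: |structure     code|
|word they magnetic|
|fish      security|
|guitar  and valley|
|bridge run car bed|
|quickly   so  warm|
|content triangle  |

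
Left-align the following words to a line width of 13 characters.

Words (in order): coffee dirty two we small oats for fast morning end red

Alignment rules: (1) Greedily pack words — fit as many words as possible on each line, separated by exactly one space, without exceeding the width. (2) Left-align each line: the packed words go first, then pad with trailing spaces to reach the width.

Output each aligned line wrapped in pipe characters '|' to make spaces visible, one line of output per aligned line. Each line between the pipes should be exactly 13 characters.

Line 1: ['coffee', 'dirty'] (min_width=12, slack=1)
Line 2: ['two', 'we', 'small'] (min_width=12, slack=1)
Line 3: ['oats', 'for', 'fast'] (min_width=13, slack=0)
Line 4: ['morning', 'end'] (min_width=11, slack=2)
Line 5: ['red'] (min_width=3, slack=10)

Answer: |coffee dirty |
|two we small |
|oats for fast|
|morning end  |
|red          |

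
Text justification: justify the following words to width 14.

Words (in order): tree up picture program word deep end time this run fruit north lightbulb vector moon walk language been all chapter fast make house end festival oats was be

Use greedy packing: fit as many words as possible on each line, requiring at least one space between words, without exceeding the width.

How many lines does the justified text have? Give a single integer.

Answer: 14

Derivation:
Line 1: ['tree', 'up'] (min_width=7, slack=7)
Line 2: ['picture'] (min_width=7, slack=7)
Line 3: ['program', 'word'] (min_width=12, slack=2)
Line 4: ['deep', 'end', 'time'] (min_width=13, slack=1)
Line 5: ['this', 'run', 'fruit'] (min_width=14, slack=0)
Line 6: ['north'] (min_width=5, slack=9)
Line 7: ['lightbulb'] (min_width=9, slack=5)
Line 8: ['vector', 'moon'] (min_width=11, slack=3)
Line 9: ['walk', 'language'] (min_width=13, slack=1)
Line 10: ['been', 'all'] (min_width=8, slack=6)
Line 11: ['chapter', 'fast'] (min_width=12, slack=2)
Line 12: ['make', 'house', 'end'] (min_width=14, slack=0)
Line 13: ['festival', 'oats'] (min_width=13, slack=1)
Line 14: ['was', 'be'] (min_width=6, slack=8)
Total lines: 14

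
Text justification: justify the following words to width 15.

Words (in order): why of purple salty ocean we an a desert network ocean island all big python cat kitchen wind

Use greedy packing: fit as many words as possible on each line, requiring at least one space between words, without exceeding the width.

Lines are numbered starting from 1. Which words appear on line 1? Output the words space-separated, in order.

Answer: why of purple

Derivation:
Line 1: ['why', 'of', 'purple'] (min_width=13, slack=2)
Line 2: ['salty', 'ocean', 'we'] (min_width=14, slack=1)
Line 3: ['an', 'a', 'desert'] (min_width=11, slack=4)
Line 4: ['network', 'ocean'] (min_width=13, slack=2)
Line 5: ['island', 'all', 'big'] (min_width=14, slack=1)
Line 6: ['python', 'cat'] (min_width=10, slack=5)
Line 7: ['kitchen', 'wind'] (min_width=12, slack=3)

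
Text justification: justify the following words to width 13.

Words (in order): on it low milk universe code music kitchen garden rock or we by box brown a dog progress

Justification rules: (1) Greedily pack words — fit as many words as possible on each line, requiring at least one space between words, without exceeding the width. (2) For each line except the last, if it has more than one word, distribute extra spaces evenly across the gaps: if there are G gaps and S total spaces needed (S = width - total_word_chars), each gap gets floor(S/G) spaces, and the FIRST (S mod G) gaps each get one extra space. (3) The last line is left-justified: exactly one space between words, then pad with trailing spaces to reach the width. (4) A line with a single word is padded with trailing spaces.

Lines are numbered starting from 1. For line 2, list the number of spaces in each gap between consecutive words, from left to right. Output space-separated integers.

Answer: 1

Derivation:
Line 1: ['on', 'it', 'low'] (min_width=9, slack=4)
Line 2: ['milk', 'universe'] (min_width=13, slack=0)
Line 3: ['code', 'music'] (min_width=10, slack=3)
Line 4: ['kitchen'] (min_width=7, slack=6)
Line 5: ['garden', 'rock'] (min_width=11, slack=2)
Line 6: ['or', 'we', 'by', 'box'] (min_width=12, slack=1)
Line 7: ['brown', 'a', 'dog'] (min_width=11, slack=2)
Line 8: ['progress'] (min_width=8, slack=5)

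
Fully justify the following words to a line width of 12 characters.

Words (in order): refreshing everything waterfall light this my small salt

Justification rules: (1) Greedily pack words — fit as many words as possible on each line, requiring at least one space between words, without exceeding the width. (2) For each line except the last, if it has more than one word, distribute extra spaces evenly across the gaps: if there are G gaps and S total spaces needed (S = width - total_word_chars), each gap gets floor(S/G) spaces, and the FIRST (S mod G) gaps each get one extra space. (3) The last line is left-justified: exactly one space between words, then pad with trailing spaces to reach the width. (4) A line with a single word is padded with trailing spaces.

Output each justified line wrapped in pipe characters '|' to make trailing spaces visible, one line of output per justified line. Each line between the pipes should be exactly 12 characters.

Answer: |refreshing  |
|everything  |
|waterfall   |
|light   this|
|my     small|
|salt        |

Derivation:
Line 1: ['refreshing'] (min_width=10, slack=2)
Line 2: ['everything'] (min_width=10, slack=2)
Line 3: ['waterfall'] (min_width=9, slack=3)
Line 4: ['light', 'this'] (min_width=10, slack=2)
Line 5: ['my', 'small'] (min_width=8, slack=4)
Line 6: ['salt'] (min_width=4, slack=8)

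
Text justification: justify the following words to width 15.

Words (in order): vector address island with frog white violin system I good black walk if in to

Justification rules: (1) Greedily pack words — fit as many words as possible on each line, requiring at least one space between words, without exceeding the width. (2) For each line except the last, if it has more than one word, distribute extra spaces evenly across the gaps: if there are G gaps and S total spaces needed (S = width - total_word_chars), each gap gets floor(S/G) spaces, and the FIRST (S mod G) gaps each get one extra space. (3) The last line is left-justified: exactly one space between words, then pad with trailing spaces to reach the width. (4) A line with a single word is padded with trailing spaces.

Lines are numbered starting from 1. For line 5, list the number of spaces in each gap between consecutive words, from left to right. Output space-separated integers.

Answer: 1 1

Derivation:
Line 1: ['vector', 'address'] (min_width=14, slack=1)
Line 2: ['island', 'with'] (min_width=11, slack=4)
Line 3: ['frog', 'white'] (min_width=10, slack=5)
Line 4: ['violin', 'system', 'I'] (min_width=15, slack=0)
Line 5: ['good', 'black', 'walk'] (min_width=15, slack=0)
Line 6: ['if', 'in', 'to'] (min_width=8, slack=7)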